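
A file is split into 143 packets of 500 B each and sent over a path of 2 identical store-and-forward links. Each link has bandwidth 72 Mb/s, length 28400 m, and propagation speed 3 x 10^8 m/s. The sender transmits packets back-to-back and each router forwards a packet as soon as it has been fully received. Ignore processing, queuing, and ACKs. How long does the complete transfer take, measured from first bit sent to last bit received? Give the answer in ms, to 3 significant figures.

8.19 ms

Per-hop transmission t_tx = L/R = 4000/72000000 = 0.0555556 ms.
Per-hop propagation t_prop = 28400/300000000 = 0.0946667 ms.
Pipeline fill: first packet needs 2·t_tx to clear all hops; remaining 142 packets each add one t_tx.
Total = (2+143-1)·t_tx + 2·t_prop = 144·0.0555556 + 2·0.0946667 = 8.19 ms.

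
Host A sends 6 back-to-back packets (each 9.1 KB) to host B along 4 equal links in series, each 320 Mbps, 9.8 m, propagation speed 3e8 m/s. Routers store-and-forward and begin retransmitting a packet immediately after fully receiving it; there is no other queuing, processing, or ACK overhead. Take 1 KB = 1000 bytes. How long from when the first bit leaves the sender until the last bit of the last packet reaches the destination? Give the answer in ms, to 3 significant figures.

Per-hop transmission t_tx = L/R = 72800/320000000 = 0.2275 ms.
Per-hop propagation t_prop = 9.8/300000000 = 3.26667e-05 ms.
Pipeline fill: first packet needs 4·t_tx to clear all hops; remaining 5 packets each add one t_tx.
Total = (4+6-1)·t_tx + 4·t_prop = 9·0.2275 + 4·3.26667e-05 = 2.05 ms.

2.05 ms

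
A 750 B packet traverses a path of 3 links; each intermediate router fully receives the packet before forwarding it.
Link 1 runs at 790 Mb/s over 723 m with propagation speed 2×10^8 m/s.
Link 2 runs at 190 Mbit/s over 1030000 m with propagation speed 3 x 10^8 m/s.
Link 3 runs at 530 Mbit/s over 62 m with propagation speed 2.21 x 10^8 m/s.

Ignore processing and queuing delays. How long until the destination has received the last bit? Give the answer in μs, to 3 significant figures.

3490 μs

L = 750 × 8 = 6000 bits.
Transmission delays (L/R per hop): 7.59494, 31.5789, 11.3208 μs; sum = 50.4946 μs.
Propagation delays (d/s per hop): 3.615, 3433.33, 0.280543 μs; sum = 3437.23 μs.
End-to-end = 3490 μs.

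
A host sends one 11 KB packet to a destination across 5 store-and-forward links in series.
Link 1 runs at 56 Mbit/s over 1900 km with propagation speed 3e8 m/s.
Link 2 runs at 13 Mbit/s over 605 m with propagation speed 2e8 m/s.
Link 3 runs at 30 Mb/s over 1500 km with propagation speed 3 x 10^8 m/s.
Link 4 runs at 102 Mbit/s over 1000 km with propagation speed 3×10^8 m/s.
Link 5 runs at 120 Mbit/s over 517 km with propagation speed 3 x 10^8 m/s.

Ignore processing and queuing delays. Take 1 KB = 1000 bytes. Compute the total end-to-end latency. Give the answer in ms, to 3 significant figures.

L = 88000 bits.
Transmission delays (L/R per hop): 1.57143, 6.76923, 2.93333, 0.862745, 0.733333 ms; sum = 12.8701 ms.
Propagation delays (d/s per hop): 6.33333, 0.003025, 5, 3.33333, 1.72333 ms; sum = 16.393 ms.
End-to-end = 29.3 ms.

29.3 ms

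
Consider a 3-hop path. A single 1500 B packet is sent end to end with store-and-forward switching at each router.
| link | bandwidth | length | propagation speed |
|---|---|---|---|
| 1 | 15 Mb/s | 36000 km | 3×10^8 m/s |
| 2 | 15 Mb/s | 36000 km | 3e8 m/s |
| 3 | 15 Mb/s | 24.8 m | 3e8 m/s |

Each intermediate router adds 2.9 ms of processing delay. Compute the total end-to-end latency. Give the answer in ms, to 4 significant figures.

248.2 ms

L = 1500 × 8 = 12000 bits.
Transmission delay per hop = L/R = 12000/15000000 = 0.8 ms; 3 hops → 2.4 ms.
Propagation delays (d/s per hop): 120, 120, 8.26667e-05 ms; sum = 240 ms.
Processing at 2 router(s): 2 × 2.9 ms = 5.8 ms.
End-to-end = 248.2 ms.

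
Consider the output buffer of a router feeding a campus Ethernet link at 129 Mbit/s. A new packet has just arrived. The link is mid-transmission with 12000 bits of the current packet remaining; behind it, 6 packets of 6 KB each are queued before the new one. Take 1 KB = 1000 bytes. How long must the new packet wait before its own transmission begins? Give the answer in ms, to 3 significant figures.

2.33 ms

Each queued packet: L/R = 48000/129000000 = 0.372093 ms.
6 queued → 2.23256 ms.
Plus remaining 12000 bits of current packet: 0.0930233 ms.
Queuing delay = 2.33 ms.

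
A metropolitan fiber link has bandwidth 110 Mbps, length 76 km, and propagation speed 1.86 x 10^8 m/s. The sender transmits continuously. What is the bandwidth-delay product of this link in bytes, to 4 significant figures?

Propagation delay = 76000 / 186000000 = 0.000408602 s.
BDP = R × t_prop = 110000000 × 0.000408602 = 44946.2 bits.
In bytes: 44946.2/8 = 5618 bytes.

5618 bytes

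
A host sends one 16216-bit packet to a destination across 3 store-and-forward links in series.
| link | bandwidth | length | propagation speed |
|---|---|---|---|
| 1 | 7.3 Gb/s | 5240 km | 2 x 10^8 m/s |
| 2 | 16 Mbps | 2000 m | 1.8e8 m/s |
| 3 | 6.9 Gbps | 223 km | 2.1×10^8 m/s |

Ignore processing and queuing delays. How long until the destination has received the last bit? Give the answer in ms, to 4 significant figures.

28.29 ms

Transmission delays (L/R per hop): 0.00222137, 1.0135, 0.00235014 ms; sum = 1.01807 ms.
Propagation delays (d/s per hop): 26.2, 0.0111111, 1.0619 ms; sum = 27.273 ms.
End-to-end = 28.29 ms.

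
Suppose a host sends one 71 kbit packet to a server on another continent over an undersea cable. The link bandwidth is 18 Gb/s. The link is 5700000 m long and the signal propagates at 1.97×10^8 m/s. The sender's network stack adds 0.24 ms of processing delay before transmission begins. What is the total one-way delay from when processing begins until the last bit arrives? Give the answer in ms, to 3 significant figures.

L = 71000 bits.
Transmission delay = L/R = 71000 / 18000000000 = 0.00394444 ms.
Propagation delay = d/s = 5700000 m / 197000000 m/s = 28.934 ms.
Plus processing delay 0.24 ms = 0.24 ms.
Total = 29.2 ms.

29.2 ms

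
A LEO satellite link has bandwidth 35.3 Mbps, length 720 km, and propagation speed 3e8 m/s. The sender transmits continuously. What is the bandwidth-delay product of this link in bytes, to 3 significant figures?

10600 bytes

Propagation delay = 720000 / 300000000 = 0.0024 s.
BDP = R × t_prop = 35300000 × 0.0024 = 84720 bits.
In bytes: 84720/8 = 10600 bytes.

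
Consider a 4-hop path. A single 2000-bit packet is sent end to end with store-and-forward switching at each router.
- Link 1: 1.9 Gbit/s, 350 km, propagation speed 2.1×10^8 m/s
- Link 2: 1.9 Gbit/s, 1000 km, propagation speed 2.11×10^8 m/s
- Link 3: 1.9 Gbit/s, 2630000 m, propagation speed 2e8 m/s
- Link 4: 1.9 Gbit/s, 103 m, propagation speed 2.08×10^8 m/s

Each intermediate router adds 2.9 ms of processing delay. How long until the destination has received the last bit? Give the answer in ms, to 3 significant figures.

28.3 ms

Transmission delay per hop = L/R = 2000/1900000000 = 0.00105263 ms; 4 hops → 0.00421053 ms.
Propagation delays (d/s per hop): 1.66667, 4.73934, 13.15, 0.000495192 ms; sum = 19.5565 ms.
Processing at 3 router(s): 3 × 2.9 ms = 8.7 ms.
End-to-end = 28.3 ms.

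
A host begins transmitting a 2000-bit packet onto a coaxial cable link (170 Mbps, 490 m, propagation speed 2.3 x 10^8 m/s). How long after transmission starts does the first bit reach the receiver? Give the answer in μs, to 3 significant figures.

First bit experiences only propagation delay: d/s = 490/2.3e+08 = 2.13 μs.

2.13 μs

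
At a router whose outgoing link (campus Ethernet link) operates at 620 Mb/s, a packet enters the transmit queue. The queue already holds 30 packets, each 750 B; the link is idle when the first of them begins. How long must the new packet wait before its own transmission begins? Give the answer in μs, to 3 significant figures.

290 μs

Each queued packet: L/R = 6000/620000000 = 9.67742 μs.
30 queued → 290.323 μs.
Queuing delay = 290 μs.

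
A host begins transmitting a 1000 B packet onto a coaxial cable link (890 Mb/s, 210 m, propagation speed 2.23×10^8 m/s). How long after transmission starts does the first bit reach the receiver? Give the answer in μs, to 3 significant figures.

0.942 μs

First bit experiences only propagation delay: d/s = 210/223000000 = 0.942 μs.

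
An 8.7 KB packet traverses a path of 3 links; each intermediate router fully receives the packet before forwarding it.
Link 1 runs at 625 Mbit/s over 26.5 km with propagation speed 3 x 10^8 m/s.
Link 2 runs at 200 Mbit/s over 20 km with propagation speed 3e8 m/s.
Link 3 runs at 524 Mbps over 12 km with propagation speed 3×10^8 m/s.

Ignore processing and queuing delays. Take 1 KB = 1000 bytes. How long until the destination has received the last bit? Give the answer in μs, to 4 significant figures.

787.2 μs

L = 69600 bits.
Transmission delays (L/R per hop): 111.36, 348, 132.824 μs; sum = 592.184 μs.
Propagation delays (d/s per hop): 88.3333, 66.6667, 40 μs; sum = 195 μs.
End-to-end = 787.2 μs.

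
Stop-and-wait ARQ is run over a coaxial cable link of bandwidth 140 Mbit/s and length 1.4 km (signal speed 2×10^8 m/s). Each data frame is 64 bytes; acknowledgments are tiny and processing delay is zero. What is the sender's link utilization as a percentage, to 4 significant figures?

t_tx = L/R = 512/140000000 = 3.65714e-06 s.
t_prop = 1400/200000000 = 7e-06 s; RTT = 1.4e-05 s.
Cycle = t_tx + RTT = 1.76571e-05 s.
Utilization = t_tx / cycle = 3.65714e-06/1.76571e-05 = 20.71 %.

20.71 %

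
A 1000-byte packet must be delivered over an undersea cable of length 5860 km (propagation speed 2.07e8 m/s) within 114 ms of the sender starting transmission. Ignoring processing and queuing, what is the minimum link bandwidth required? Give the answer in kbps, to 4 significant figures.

L = 8000 bits.
Propagation delay = 5860000 / 2.07e+08 = 28.3092 ms.
Transmission budget = 114 − 28.3092 = 85.6908 ms.
R ≥ L / t_tx = 8000 bits / 0.0856908 s = 93.36 kbps.

93.36 kbps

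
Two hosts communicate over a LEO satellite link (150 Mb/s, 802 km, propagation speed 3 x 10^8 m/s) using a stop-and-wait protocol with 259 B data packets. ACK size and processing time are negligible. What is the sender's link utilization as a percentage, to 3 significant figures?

t_tx = L/R = 2072/150000000 = 1.38133e-05 s.
t_prop = 802000/300000000 = 0.00267333 s; RTT = 0.00534667 s.
Cycle = t_tx + RTT = 0.00536048 s.
Utilization = t_tx / cycle = 1.38133e-05/0.00536048 = 0.258 %.

0.258 %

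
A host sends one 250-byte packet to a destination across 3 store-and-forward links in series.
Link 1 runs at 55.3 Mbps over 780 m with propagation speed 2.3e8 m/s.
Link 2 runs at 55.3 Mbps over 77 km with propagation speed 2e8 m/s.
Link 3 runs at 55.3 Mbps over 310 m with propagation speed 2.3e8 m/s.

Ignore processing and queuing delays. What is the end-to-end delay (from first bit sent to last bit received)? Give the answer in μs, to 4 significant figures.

L = 250 × 8 = 2000 bits.
Transmission delay per hop = L/R = 2000/55300000 = 36.1664 μs; 3 hops → 108.499 μs.
Propagation delays (d/s per hop): 3.3913, 385, 1.34783 μs; sum = 389.739 μs.
End-to-end = 498.2 μs.

498.2 μs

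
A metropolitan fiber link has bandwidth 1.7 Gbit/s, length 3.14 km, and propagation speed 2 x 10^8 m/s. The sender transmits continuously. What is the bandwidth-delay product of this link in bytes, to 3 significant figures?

Propagation delay = 3140 / 200000000 = 1.57e-05 s.
BDP = R × t_prop = 1700000000 × 1.57e-05 = 26690 bits.
In bytes: 26690/8 = 3340 bytes.

3340 bytes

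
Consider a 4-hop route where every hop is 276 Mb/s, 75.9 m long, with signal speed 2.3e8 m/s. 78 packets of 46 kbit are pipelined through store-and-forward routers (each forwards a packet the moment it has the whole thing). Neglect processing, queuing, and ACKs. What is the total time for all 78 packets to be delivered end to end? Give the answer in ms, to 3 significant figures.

Per-hop transmission t_tx = L/R = 46000/276000000 = 0.166667 ms.
Per-hop propagation t_prop = 75.9/2.3e+08 = 0.00033 ms.
Pipeline fill: first packet needs 4·t_tx to clear all hops; remaining 77 packets each add one t_tx.
Total = (4+78-1)·t_tx + 4·t_prop = 81·0.166667 + 4·0.00033 = 13.5 ms.

13.5 ms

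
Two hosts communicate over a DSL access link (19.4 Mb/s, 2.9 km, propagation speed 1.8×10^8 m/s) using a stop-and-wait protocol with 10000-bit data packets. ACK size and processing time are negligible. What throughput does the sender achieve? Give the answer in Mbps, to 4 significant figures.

18.26 Mbps

t_tx = L/R = 10000/19400000 = 0.000515464 s.
t_prop = 2900/180000000 = 1.61111e-05 s; RTT = 3.22222e-05 s.
Cycle = t_tx + RTT = 0.000547686 s.
Throughput = L / cycle = 10000 / 0.000547686 = 18.26 Mbps.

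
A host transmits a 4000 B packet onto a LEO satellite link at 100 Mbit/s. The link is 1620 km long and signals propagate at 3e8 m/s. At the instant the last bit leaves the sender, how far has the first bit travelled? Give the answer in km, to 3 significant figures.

t_tx = L/R = 32000/100000000 = 0.00032 s.
Distance = s × t_tx = 300000000 × 0.00032 = 96.0 km.

96.0 km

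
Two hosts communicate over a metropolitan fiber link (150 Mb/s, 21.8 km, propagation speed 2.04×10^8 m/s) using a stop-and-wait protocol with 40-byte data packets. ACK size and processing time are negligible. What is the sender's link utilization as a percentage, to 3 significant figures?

0.988 %

t_tx = L/R = 320/150000000 = 2.13333e-06 s.
t_prop = 21800/204000000 = 0.000106863 s; RTT = 0.000213725 s.
Cycle = t_tx + RTT = 0.000215859 s.
Utilization = t_tx / cycle = 2.13333e-06/0.000215859 = 0.988 %.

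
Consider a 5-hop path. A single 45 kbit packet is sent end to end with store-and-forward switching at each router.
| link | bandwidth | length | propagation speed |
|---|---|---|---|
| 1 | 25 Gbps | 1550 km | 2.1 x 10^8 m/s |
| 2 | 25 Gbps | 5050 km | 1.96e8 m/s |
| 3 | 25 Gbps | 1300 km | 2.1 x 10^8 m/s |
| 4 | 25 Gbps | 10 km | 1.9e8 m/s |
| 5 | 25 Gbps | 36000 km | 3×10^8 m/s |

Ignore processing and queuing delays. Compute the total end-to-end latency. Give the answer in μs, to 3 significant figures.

159000 μs

L = 45000 bits.
Transmission delay per hop = L/R = 45000/25000000000 = 1.8 μs; 5 hops → 9 μs.
Propagation delays (d/s per hop): 7380.95, 25765.3, 6190.48, 52.6316, 120000 μs; sum = 159389 μs.
End-to-end = 159000 μs.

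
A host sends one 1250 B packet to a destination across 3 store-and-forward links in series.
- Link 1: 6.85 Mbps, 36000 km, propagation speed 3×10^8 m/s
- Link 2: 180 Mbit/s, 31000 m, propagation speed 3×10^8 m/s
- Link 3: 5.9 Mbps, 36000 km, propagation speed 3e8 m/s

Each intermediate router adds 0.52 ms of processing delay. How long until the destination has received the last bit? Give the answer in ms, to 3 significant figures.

L = 1250 × 8 = 10000 bits.
Transmission delays (L/R per hop): 1.45985, 0.0555556, 1.69492 ms; sum = 3.21032 ms.
Propagation delays (d/s per hop): 120, 0.103333, 120 ms; sum = 240.103 ms.
Processing at 2 router(s): 2 × 0.52 ms = 1.04 ms.
End-to-end = 244 ms.

244 ms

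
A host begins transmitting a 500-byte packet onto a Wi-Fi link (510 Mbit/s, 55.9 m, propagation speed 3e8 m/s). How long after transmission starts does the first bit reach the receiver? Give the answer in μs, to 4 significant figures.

First bit experiences only propagation delay: d/s = 55.9/300000000 = 0.1863 μs.

0.1863 μs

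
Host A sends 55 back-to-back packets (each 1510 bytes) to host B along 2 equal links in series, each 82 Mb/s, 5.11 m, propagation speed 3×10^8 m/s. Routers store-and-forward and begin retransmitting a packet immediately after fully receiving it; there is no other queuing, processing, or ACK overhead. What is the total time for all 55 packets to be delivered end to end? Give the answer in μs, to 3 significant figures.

8250 μs

Per-hop transmission t_tx = L/R = 12080/82000000 = 147.317 μs.
Per-hop propagation t_prop = 5.11/300000000 = 0.0170333 μs.
Pipeline fill: first packet needs 2·t_tx to clear all hops; remaining 54 packets each add one t_tx.
Total = (2+55-1)·t_tx + 2·t_prop = 56·147.317 + 2·0.0170333 = 8250 μs.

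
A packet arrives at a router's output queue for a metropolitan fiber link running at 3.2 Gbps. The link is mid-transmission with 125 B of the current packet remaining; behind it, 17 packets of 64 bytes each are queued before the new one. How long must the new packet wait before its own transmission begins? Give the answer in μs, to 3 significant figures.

Each queued packet: L/R = 512/3200000000 = 0.16 μs.
17 queued → 2.72 μs.
Plus remaining 1000 bits of current packet: 0.3125 μs.
Queuing delay = 3.03 μs.

3.03 μs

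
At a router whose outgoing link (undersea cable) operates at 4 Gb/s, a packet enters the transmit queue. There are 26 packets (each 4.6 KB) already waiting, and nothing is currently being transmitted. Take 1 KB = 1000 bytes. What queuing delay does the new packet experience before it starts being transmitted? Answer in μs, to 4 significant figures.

Each queued packet: L/R = 36800/4000000000 = 9.2 μs.
26 queued → 239.2 μs.
Queuing delay = 239.2 μs.

239.2 μs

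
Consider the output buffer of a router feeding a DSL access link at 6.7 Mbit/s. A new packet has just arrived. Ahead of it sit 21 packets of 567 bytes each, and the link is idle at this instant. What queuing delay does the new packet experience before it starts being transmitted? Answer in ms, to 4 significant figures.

Each queued packet: L/R = 4536/6700000 = 0.677015 ms.
21 queued → 14.2173 ms.
Queuing delay = 14.22 ms.

14.22 ms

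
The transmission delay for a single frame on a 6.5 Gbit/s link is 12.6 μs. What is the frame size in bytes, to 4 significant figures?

10240 bytes

L = R × t_tx = 6500000000 b/s × 1.26e-05 s = 81900 bits.
In bytes: 81900 / 8 = 10240 bytes.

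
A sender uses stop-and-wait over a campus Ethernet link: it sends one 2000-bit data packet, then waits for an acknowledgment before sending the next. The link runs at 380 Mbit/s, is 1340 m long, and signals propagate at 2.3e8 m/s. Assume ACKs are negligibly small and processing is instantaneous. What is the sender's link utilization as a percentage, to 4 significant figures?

t_tx = L/R = 2000/380000000 = 5.26316e-06 s.
t_prop = 1340/2.3e+08 = 5.82609e-06 s; RTT = 1.16522e-05 s.
Cycle = t_tx + RTT = 1.69153e-05 s.
Utilization = t_tx / cycle = 5.26316e-06/1.69153e-05 = 31.11 %.

31.11 %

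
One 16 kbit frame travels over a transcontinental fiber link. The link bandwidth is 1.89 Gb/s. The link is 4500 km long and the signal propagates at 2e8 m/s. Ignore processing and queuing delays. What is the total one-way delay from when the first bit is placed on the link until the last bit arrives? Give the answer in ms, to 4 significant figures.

22.51 ms

L = 16000 bits.
Transmission delay = L/R = 16000 / 1890000000 = 0.00846561 ms.
Propagation delay = d/s = 4500000 m / 200000000 m/s = 22.5 ms.
Total = 22.51 ms.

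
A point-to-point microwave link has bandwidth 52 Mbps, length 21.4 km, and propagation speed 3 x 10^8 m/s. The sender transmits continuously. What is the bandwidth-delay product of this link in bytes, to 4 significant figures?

Propagation delay = 21400 / 300000000 = 7.13333e-05 s.
BDP = R × t_prop = 52000000 × 7.13333e-05 = 3709.33 bits.
In bytes: 3709.33/8 = 463.7 bytes.

463.7 bytes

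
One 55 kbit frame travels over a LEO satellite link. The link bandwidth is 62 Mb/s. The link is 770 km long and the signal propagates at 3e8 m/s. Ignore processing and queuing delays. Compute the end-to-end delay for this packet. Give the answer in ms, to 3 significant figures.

L = 55000 bits.
Transmission delay = L/R = 55000 / 62000000 = 0.887097 ms.
Propagation delay = d/s = 770000 m / 300000000 m/s = 2.56667 ms.
Total = 3.45 ms.

3.45 ms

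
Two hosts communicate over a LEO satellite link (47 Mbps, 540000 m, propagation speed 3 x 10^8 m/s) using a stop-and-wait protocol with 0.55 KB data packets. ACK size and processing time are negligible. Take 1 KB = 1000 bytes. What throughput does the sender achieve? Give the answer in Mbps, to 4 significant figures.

1.191 Mbps

t_tx = L/R = 4400/47000000 = 9.3617e-05 s.
t_prop = 540000/300000000 = 0.0018 s; RTT = 0.0036 s.
Cycle = t_tx + RTT = 0.00369362 s.
Throughput = L / cycle = 4400 / 0.00369362 = 1.191 Mbps.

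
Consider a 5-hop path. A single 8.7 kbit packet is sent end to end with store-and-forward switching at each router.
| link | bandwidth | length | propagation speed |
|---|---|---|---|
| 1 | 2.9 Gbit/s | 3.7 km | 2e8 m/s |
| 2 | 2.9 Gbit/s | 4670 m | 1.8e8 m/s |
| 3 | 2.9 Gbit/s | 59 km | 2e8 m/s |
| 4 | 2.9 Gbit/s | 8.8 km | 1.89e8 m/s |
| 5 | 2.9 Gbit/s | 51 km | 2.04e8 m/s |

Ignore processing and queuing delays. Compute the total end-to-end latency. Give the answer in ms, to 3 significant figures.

0.651 ms

L = 8700 bits.
Transmission delay per hop = L/R = 8700/2900000000 = 0.003 ms; 5 hops → 0.015 ms.
Propagation delays (d/s per hop): 0.0185, 0.0259444, 0.295, 0.0465608, 0.25 ms; sum = 0.636005 ms.
End-to-end = 0.651 ms.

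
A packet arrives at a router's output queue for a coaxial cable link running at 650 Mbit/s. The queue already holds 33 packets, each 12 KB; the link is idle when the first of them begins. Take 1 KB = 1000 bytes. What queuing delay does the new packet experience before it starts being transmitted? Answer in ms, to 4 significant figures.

Each queued packet: L/R = 96000/650000000 = 0.147692 ms.
33 queued → 4.87385 ms.
Queuing delay = 4.874 ms.

4.874 ms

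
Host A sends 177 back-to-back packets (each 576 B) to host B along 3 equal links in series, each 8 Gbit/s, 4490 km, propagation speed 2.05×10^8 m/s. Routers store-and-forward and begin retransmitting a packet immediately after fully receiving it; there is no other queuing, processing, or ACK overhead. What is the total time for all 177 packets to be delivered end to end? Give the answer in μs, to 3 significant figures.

65800 μs

Per-hop transmission t_tx = L/R = 4608/8000000000 = 0.576 μs.
Per-hop propagation t_prop = 4490000/2.05e+08 = 21902.4 μs.
Pipeline fill: first packet needs 3·t_tx to clear all hops; remaining 176 packets each add one t_tx.
Total = (3+177-1)·t_tx + 3·t_prop = 179·0.576 + 3·21902.4 = 65800 μs.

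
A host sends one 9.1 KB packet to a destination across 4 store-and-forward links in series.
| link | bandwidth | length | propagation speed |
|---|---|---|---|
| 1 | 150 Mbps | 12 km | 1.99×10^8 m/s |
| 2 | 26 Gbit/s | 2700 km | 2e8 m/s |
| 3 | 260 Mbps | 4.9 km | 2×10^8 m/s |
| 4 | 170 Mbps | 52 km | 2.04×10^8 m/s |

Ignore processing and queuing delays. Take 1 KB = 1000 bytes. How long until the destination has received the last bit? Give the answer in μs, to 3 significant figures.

15000 μs

L = 72800 bits.
Transmission delays (L/R per hop): 485.333, 2.8, 280, 428.235 μs; sum = 1196.37 μs.
Propagation delays (d/s per hop): 60.3015, 13500, 24.5, 254.902 μs; sum = 13839.7 μs.
End-to-end = 15000 μs.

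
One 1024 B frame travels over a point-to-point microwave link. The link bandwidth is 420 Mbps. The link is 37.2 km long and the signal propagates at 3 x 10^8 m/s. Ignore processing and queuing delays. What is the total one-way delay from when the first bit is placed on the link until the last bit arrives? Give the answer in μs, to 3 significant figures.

L = 1024 × 8 = 8192 bits.
Transmission delay = L/R = 8192 / 420000000 = 19.5048 μs.
Propagation delay = d/s = 37200 m / 300000000 m/s = 124 μs.
Total = 144 μs.

144 μs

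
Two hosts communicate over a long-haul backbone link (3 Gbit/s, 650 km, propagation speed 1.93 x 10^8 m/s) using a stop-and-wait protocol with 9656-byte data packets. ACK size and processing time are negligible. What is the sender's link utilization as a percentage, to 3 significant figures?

t_tx = L/R = 77248/3000000000 = 2.57493e-05 s.
t_prop = 650000/193000000 = 0.00336788 s; RTT = 0.00673575 s.
Cycle = t_tx + RTT = 0.0067615 s.
Utilization = t_tx / cycle = 2.57493e-05/0.0067615 = 0.381 %.

0.381 %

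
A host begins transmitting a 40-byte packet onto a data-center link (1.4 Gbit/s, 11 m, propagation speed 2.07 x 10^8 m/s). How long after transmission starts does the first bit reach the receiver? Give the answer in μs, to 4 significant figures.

0.05314 μs

First bit experiences only propagation delay: d/s = 11/2.07e+08 = 0.05314 μs.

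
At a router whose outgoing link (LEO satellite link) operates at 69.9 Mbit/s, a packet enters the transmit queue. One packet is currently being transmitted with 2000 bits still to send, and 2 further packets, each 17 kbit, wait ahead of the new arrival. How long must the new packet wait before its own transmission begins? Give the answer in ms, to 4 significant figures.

Each queued packet: L/R = 17000/69900000 = 0.243205 ms.
2 queued → 0.486409 ms.
Plus remaining 2000 bits of current packet: 0.0286123 ms.
Queuing delay = 0.5150 ms.

0.5150 ms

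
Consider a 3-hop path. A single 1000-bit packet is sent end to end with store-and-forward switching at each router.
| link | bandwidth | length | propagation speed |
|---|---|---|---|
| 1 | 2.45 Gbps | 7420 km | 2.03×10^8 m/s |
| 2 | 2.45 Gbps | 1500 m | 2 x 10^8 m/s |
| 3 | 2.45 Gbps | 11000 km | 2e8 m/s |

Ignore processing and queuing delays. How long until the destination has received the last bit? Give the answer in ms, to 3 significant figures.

Transmission delay per hop = L/R = 1000/2450000000 = 0.000408163 ms; 3 hops → 0.00122449 ms.
Propagation delays (d/s per hop): 36.5517, 0.0075, 55 ms; sum = 91.5592 ms.
End-to-end = 91.6 ms.

91.6 ms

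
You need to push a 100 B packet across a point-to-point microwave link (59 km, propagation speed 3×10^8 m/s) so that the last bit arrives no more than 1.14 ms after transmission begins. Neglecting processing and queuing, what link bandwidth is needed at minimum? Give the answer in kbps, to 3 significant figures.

L = 800 bits.
Propagation delay = 59000 / 300000000 = 0.196667 ms.
Transmission budget = 1.14 − 0.196667 = 0.943333 ms.
R ≥ L / t_tx = 800 bits / 0.000943333 s = 848 kbps.

848 kbps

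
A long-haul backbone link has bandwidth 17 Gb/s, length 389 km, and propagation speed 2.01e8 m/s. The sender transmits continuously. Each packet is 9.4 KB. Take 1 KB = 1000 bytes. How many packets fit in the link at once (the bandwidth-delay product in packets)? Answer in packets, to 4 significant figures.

Propagation delay = 389000 / 2.01e+08 = 0.00193532 s.
BDP = R × t_prop = 17000000000 × 0.00193532 = 32900500 bits.
In packets of 75200 bits: 437.5 packets.

437.5 packets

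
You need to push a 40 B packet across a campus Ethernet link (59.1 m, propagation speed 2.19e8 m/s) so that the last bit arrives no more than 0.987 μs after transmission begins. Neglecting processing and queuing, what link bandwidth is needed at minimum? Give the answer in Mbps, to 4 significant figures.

446.2 Mbps

L = 320 bits.
Propagation delay = 59.1 / 219000000 = 0.269863 μs.
Transmission budget = 0.987 − 0.269863 = 0.717137 μs.
R ≥ L / t_tx = 320 bits / 7.17137e-07 s = 446.2 Mbps.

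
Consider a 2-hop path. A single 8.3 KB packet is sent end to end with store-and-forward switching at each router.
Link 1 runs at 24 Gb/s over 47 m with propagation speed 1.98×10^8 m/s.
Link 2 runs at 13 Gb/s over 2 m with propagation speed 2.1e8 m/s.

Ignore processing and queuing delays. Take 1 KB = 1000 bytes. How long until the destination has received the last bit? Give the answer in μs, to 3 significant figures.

8.12 μs

L = 66400 bits.
Transmission delays (L/R per hop): 2.76667, 5.10769 μs; sum = 7.87436 μs.
Propagation delays (d/s per hop): 0.237374, 0.00952381 μs; sum = 0.246898 μs.
End-to-end = 8.12 μs.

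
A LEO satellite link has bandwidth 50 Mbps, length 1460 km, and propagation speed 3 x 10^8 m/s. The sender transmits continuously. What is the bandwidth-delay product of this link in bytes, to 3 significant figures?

30400 bytes

Propagation delay = 1460000 / 300000000 = 0.00486667 s.
BDP = R × t_prop = 50000000 × 0.00486667 = 243333 bits.
In bytes: 243333/8 = 30400 bytes.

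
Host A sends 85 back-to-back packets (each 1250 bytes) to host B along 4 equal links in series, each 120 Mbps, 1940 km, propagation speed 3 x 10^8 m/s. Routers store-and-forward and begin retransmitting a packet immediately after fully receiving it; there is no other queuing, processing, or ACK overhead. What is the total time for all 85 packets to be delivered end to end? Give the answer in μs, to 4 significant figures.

Per-hop transmission t_tx = L/R = 10000/120000000 = 83.3333 μs.
Per-hop propagation t_prop = 1940000/300000000 = 6466.67 μs.
Pipeline fill: first packet needs 4·t_tx to clear all hops; remaining 84 packets each add one t_tx.
Total = (4+85-1)·t_tx + 4·t_prop = 88·83.3333 + 4·6466.67 = 33200 μs.

33200 μs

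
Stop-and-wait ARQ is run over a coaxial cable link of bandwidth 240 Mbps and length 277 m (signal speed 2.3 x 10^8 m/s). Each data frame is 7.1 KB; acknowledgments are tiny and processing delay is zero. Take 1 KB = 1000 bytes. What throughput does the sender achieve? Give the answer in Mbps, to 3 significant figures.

238 Mbps

t_tx = L/R = 56800/240000000 = 0.000236667 s.
t_prop = 277/2.3e+08 = 1.20435e-06 s; RTT = 2.4087e-06 s.
Cycle = t_tx + RTT = 0.000239075 s.
Throughput = L / cycle = 56800 / 0.000239075 = 238 Mbps.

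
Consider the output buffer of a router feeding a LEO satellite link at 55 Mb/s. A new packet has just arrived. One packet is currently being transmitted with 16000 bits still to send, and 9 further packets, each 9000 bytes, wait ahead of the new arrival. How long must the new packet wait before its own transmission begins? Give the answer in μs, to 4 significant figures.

12070 μs

Each queued packet: L/R = 72000/55000000 = 1309.09 μs.
9 queued → 11781.8 μs.
Plus remaining 16000 bits of current packet: 290.909 μs.
Queuing delay = 12070 μs.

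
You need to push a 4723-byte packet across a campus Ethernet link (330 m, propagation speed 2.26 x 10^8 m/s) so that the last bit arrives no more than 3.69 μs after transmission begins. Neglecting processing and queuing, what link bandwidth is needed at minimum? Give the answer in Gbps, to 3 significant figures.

L = 37784 bits.
Propagation delay = 330 / 2.26e+08 = 1.46018 μs.
Transmission budget = 3.69 − 1.46018 = 2.22982 μs.
R ≥ L / t_tx = 37784 bits / 2.22982e-06 s = 16.9 Gbps.

16.9 Gbps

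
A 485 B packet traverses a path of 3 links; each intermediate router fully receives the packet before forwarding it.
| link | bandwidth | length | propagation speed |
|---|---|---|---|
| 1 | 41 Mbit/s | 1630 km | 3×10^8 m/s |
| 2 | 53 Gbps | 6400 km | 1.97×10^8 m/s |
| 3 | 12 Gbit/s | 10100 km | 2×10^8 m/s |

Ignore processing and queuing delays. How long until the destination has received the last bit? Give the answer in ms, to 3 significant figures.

88.5 ms

L = 485 × 8 = 3880 bits.
Transmission delays (L/R per hop): 0.0946341, 7.32075e-05, 0.000323333 ms; sum = 0.0950307 ms.
Propagation delays (d/s per hop): 5.43333, 32.4873, 50.5 ms; sum = 88.4206 ms.
End-to-end = 88.5 ms.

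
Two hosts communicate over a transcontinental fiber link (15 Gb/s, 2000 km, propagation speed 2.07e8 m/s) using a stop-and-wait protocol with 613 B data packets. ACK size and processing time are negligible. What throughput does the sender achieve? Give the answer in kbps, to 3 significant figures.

254 kbps

t_tx = L/R = 4904/15000000000 = 3.26933e-07 s.
t_prop = 2000000/2.07e+08 = 0.00966184 s; RTT = 0.0193237 s.
Cycle = t_tx + RTT = 0.019324 s.
Throughput = L / cycle = 4904 / 0.019324 = 254 kbps.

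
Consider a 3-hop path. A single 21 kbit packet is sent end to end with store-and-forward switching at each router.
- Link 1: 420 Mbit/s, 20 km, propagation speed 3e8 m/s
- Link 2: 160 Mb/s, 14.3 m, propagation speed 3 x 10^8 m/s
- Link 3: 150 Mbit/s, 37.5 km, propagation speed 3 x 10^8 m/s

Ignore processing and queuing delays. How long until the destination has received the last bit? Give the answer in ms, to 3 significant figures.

L = 21000 bits.
Transmission delays (L/R per hop): 0.05, 0.13125, 0.14 ms; sum = 0.32125 ms.
Propagation delays (d/s per hop): 0.0666667, 4.76667e-05, 0.125 ms; sum = 0.191714 ms.
End-to-end = 0.513 ms.

0.513 ms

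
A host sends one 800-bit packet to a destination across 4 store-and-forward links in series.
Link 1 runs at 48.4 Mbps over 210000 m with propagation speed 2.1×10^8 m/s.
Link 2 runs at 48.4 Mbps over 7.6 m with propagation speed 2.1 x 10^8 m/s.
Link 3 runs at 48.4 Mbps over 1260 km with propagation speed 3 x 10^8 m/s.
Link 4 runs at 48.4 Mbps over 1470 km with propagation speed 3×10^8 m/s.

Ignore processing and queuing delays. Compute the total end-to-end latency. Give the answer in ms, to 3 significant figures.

10.2 ms

Transmission delay per hop = L/R = 800/48400000 = 0.0165289 ms; 4 hops → 0.0661157 ms.
Propagation delays (d/s per hop): 1, 3.61905e-05, 4.2, 4.9 ms; sum = 10.1 ms.
End-to-end = 10.2 ms.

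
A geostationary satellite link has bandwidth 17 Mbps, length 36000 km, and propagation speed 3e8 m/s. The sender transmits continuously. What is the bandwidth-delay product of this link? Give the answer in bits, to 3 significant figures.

2040000 bits

Propagation delay = 36000000 / 300000000 = 0.12 s.
BDP = R × t_prop = 17000000 × 0.12 = 2040000 bits.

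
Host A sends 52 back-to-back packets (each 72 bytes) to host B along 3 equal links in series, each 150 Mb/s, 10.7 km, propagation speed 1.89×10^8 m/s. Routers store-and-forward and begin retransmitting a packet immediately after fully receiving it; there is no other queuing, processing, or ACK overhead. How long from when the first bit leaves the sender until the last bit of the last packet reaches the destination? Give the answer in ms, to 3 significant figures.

0.377 ms

Per-hop transmission t_tx = L/R = 576/150000000 = 0.00384 ms.
Per-hop propagation t_prop = 10700/189000000 = 0.0566138 ms.
Pipeline fill: first packet needs 3·t_tx to clear all hops; remaining 51 packets each add one t_tx.
Total = (3+52-1)·t_tx + 3·t_prop = 54·0.00384 + 3·0.0566138 = 0.377 ms.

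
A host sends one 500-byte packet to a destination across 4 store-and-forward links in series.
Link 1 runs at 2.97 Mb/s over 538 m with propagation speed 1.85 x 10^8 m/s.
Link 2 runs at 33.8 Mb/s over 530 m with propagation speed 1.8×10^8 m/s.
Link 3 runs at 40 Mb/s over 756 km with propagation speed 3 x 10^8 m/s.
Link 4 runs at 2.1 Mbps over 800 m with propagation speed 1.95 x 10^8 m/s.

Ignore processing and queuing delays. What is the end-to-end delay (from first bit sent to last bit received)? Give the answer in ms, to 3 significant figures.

6.00 ms

L = 500 × 8 = 4000 bits.
Transmission delays (L/R per hop): 1.3468, 0.118343, 0.1, 1.90476 ms; sum = 3.46991 ms.
Propagation delays (d/s per hop): 0.00290811, 0.00294444, 2.52, 0.00410256 ms; sum = 2.52996 ms.
End-to-end = 6.00 ms.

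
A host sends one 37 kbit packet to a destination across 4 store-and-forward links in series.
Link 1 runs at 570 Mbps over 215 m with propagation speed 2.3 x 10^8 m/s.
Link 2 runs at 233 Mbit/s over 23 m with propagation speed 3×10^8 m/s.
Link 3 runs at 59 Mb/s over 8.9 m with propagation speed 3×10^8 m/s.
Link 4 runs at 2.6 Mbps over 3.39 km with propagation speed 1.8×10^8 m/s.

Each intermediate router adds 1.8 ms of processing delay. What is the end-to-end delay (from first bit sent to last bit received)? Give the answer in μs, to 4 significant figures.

L = 37000 bits.
Transmission delays (L/R per hop): 64.9123, 158.798, 627.119, 14230.8 μs; sum = 15081.6 μs.
Propagation delays (d/s per hop): 0.934783, 0.0766667, 0.0296667, 18.8333 μs; sum = 19.8744 μs.
Processing at 3 router(s): 3 × 1.8 ms = 5400 μs.
End-to-end = 20500 μs.

20500 μs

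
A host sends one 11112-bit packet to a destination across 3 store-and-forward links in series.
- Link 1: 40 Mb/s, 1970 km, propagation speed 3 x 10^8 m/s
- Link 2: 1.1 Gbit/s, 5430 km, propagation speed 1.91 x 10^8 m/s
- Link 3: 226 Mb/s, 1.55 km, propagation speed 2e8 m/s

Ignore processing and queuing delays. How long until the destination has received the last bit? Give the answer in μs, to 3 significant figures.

Transmission delays (L/R per hop): 277.8, 10.1018, 49.1681 μs; sum = 337.07 μs.
Propagation delays (d/s per hop): 6566.67, 28429.3, 7.75 μs; sum = 35003.7 μs.
End-to-end = 35300 μs.

35300 μs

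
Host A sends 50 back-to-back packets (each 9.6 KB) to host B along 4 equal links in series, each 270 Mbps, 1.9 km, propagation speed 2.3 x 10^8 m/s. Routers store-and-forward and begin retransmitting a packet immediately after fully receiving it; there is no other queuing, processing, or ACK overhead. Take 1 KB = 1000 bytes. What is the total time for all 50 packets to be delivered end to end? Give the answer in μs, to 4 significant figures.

15110 μs

Per-hop transmission t_tx = L/R = 76800/270000000 = 284.444 μs.
Per-hop propagation t_prop = 1900/2.3e+08 = 8.26087 μs.
Pipeline fill: first packet needs 4·t_tx to clear all hops; remaining 49 packets each add one t_tx.
Total = (4+50-1)·t_tx + 4·t_prop = 53·284.444 + 4·8.26087 = 15110 μs.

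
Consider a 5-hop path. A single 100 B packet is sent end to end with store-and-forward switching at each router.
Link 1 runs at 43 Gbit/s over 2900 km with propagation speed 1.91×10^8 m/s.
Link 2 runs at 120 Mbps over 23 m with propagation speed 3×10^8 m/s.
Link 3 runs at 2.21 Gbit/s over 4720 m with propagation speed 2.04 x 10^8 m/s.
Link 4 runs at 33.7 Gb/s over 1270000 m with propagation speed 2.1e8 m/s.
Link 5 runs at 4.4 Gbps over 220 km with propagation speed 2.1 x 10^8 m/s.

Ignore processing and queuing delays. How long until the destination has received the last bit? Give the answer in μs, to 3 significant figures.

L = 100 × 8 = 800 bits.
Transmission delays (L/R per hop): 0.0186047, 6.66667, 0.361991, 0.0237389, 0.181818 μs; sum = 7.25282 μs.
Propagation delays (d/s per hop): 15183.2, 0.0766667, 23.1373, 6047.62, 1047.62 μs; sum = 22301.7 μs.
End-to-end = 22300 μs.

22300 μs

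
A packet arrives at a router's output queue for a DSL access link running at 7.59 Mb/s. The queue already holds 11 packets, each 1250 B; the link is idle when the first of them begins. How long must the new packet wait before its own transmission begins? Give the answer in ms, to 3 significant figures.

14.5 ms

Each queued packet: L/R = 10000/7590000 = 1.31752 ms.
11 queued → 14.4928 ms.
Queuing delay = 14.5 ms.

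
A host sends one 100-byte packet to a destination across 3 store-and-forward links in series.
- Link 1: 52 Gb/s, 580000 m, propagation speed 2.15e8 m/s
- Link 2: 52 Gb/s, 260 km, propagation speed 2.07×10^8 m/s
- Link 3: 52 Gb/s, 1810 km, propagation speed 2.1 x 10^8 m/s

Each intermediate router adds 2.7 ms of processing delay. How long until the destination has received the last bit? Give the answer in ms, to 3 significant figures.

18.0 ms

L = 100 × 8 = 800 bits.
Transmission delay per hop = L/R = 800/52000000000 = 1.53846e-05 ms; 3 hops → 4.61538e-05 ms.
Propagation delays (d/s per hop): 2.69767, 1.25604, 8.61905 ms; sum = 12.5728 ms.
Processing at 2 router(s): 2 × 2.7 ms = 5.4 ms.
End-to-end = 18.0 ms.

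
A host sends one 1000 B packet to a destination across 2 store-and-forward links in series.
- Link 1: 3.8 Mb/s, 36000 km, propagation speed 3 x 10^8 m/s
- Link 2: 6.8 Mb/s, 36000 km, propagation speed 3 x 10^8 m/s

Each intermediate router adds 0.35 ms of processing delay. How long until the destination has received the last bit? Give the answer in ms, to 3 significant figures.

L = 1000 × 8 = 8000 bits.
Transmission delays (L/R per hop): 2.10526, 1.17647 ms; sum = 3.28173 ms.
Propagation delays (d/s per hop): 120, 120 ms; sum = 240 ms.
Processing at 1 router(s): 1 × 0.35 ms = 0.35 ms.
End-to-end = 244 ms.

244 ms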